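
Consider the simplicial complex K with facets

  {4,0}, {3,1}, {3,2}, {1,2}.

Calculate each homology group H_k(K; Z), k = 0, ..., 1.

H_0 = Z^2,  H_1 = Z.

K has 5 vertices, 4 edges.
rank ∂_0 = 0, rank ∂_1 = 3 ⇒ b_0 = 5 − 0 − 3 = 2; all invariant factors of ∂_1 are 1 so no torsion. So H_0 ≅ Z^2.
rank ∂_1 = 3, rank ∂_2 = 0 ⇒ b_1 = 4 − 3 − 0 = 1. So H_1 ≅ Z.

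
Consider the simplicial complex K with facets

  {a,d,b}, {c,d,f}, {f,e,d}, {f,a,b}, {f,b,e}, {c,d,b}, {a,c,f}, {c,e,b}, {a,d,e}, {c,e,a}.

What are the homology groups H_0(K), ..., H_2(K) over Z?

Take the total order a < b < c < d < e < f on the vertex set. Then K (dimension 2) consists of the simplices:

  0-simplices (6): a, b, c, d, e, f
  1-simplices (15): ab, ac, ad, ae, af, bc, bd, be, bf, cd, ce, cf, de, df, ef
  2-simplices (10): abd, abf, ace, acf, ade, bcd, bce, bef, cdf, def

giving chain groups C_0 ≅ Z^6, C_1 ≅ Z^15, C_2 ≅ Z^10.

Boundary ∂_1: C_1 → C_0 maps an edge to its endpoints' difference, ∂[p,q] = q − p.
This gives a 6×15 integer matrix of rank 5; reducing to Smith normal form yields diagonal entries (1,1,1,1,1).

∂_2: C_2 → C_1 sends each 2-simplex [p,q,r] to [q,r] − [p,r] + [p,q]. For instance
  ∂bce = ce − be + bc,
  ∂ace = ce − ae + ac.
This gives a 15×10 integer matrix of rank 10; reducing to Smith normal form yields diagonal entries (1,1,1,1,1,1,1,1,1,2).

Now H_k = ker ∂_k / im ∂_{k+1}, so:

  H_0: rank C_0 − rank ∂_1 = 6 − 5 = 1, and the invariant factors of ∂_1 are all 1, so H_0 = Z.
  H_1: rank ker ∂_1 − rank ∂_2 = (15 − 5) − 10 = 0, and ∂_2 has invariant factor 2 > 1, so H_1 = Z/2Z.
  H_2: rank ker ∂_2 − rank ∂_3 = (10 − 10) − 0 = 0, and there is no ∂_3, so H_2 = 0.

H_0 = Z,  H_1 = Z/2Z,  H_2 = 0.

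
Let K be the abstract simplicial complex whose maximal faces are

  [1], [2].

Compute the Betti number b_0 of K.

K has 2 vertices.
rank ∂_0 = 0, rank ∂_1 = 0 ⇒ b_0 = 2 − 0 − 0 = 2. So H_0 ≅ Z^2.

b_0 = 2.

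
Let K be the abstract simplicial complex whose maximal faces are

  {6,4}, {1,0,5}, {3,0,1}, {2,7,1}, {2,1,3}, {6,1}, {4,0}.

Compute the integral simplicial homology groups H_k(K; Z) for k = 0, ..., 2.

H_0 ≅ Z,  H_1 ≅ Z,  H_2 = 0.

Order the vertices as 0 < 1 < 2 < 3 < 4 < 5 < 6 < 7. Listing each simplex with vertices in this order, K has dimension 2 with simplices:

  0-simplices (8): [0], [1], [2], [3], [4], [5], [6], [7]
  1-simplices (12): [0,1], [0,3], [0,4], [0,5], [1,2], [1,3], [1,5], [1,6], [1,7], [2,3], [2,7], [4,6]
  2-simplices (4): [0,1,3], [0,1,5], [1,2,3], [1,2,7]

giving chain groups C_0 ≅ Z^8, C_1 ≅ Z^12, C_2 ≅ Z^4.

Boundary ∂_1: C_1 → C_0 is given by ∂[p,q] = [q] − [p]. For instance
  ∂[2,3] = [3] − [2].
The resulting 8×12 matrix has rank 7, and its Smith normal form has invariant factors (1,1,1,1,1,1,1).

The boundary map ∂_2: C_2 → C_1 sends each 2-simplex [p,q,r] to [q,r] − [p,r] + [p,q]. For instance
  ∂[0,1,3] = [1,3] − [0,3] + [0,1],
  ∂[0,1,5] = [1,5] − [0,5] + [0,1].
This gives a 12×4 integer matrix of rank 4; reducing to Smith normal form yields diagonal entries (1,1,1,1).

Computing H_k = (kernel of ∂_k) / (image of ∂_{k+1}):

  H_0: rank C_0 − rank ∂_1 = 8 − 7 = 1, and the invariant factors of ∂_1 are all 1, so H_0 ≅ Z.
  H_1: rank ker ∂_1 − rank ∂_2 = (12 − 7) − 4 = 1, and the invariant factors of ∂_2 are all 1, so H_1 ≅ Z.
  H_2: rank ker ∂_2 − rank ∂_3 = (4 − 4) − 0 = 0, and there is no ∂_3, so H_2 ≅ 0.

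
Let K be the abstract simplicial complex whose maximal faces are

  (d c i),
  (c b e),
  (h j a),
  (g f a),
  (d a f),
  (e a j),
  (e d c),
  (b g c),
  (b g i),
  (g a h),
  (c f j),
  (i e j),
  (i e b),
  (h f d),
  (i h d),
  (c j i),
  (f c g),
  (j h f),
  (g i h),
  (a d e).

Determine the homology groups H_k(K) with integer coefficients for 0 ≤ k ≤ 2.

Take the total order a < b < c < d < e < f < g < h < i < j on the vertex set. Then K (dimension 2) consists of the simplices:

  0-simplices (10): a, b, c, d, e, f, g, h, i, j
  1-simplices (30): ad, ae, af, ag, ah, aj, bc, be, bg, bi, cd, ce, cf, cg, ci, cj, de, df, dh, di, ei, ej, fg, fh, fj, gh, gi, hi, hj, ij
  2-simplices (20): ade, adf, aej, afg, agh, ahj, bce, bcg, bei, bgi, cde, cdi, cfg, cfj, cij, dfh, dhi, eij, fhj, ghi

giving chain groups C_0 ≅ Z^10, C_1 ≅ Z^30, C_2 ≅ Z^20.

∂_1: C_1 → C_0 is given by ∂[p,q] = [q] − [p]. For instance
  ∂df = f − d.
This gives a 10×30 integer matrix of rank 9; reducing to Smith normal form yields diagonal entries (1,1,1,1,1,1,1,1,1).

∂_2: C_2 → C_1 maps a triangle to the signed sum of its edges. For instance
  ∂bei = ei − bi + be,
  ∂afg = fg − ag + af.
The resulting 30×20 matrix has rank 20, and its Smith normal form has invariant factors (1,1,1,1,1,1,1,1,1,1,1,1,1,1,1,1,1,1,1,2).

Now H_k = ker ∂_k / im ∂_{k+1}, so:

  H_0: rank C_0 − rank ∂_1 = 10 − 9 = 1, and the invariant factors of ∂_1 are all 1, so H_0 = Z.
  H_1: rank ker ∂_1 − rank ∂_2 = (30 − 9) − 20 = 1, and ∂_2 has invariant factor 2 > 1, so H_1 = Z ⊕ Z/2.
  H_2: rank ker ∂_2 − rank ∂_3 = (20 − 20) − 0 = 0, and there is no ∂_3, so H_2 = 0.

H_0 ≅ Z,  H_1 ≅ Z ⊕ Z/2,  H_2 = 0.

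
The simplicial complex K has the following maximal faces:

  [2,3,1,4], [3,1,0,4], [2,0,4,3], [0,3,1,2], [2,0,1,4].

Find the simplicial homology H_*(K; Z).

H_0 = Z,  H_1 = 0,  H_2 = 0,  H_3 = Z.

K has 5 vertices, 10 edges, 10 triangles, 5 3-simplices.
rank ∂_0 = 0, rank ∂_1 = 4 ⇒ b_0 = 5 − 0 − 4 = 1; all invariant factors of ∂_1 are 1 so no torsion. So H_0 = Z.
rank ∂_1 = 4, rank ∂_2 = 6 ⇒ b_1 = 10 − 4 − 6 = 0; all invariant factors of ∂_2 are 1 so no torsion. So H_1 = 0.
rank ∂_2 = 6, rank ∂_3 = 4 ⇒ b_2 = 10 − 6 − 4 = 0; all invariant factors of ∂_3 are 1 so no torsion. So H_2 = 0.
rank ∂_3 = 4, rank ∂_4 = 0 ⇒ b_3 = 5 − 4 − 0 = 1. So H_3 = Z.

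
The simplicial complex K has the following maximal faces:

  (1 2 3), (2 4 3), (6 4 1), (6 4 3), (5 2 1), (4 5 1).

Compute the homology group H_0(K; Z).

Fix the vertex order 1 < 2 < 3 < 4 < 5 < 6 and write every simplex with vertices in increasing order. Then dim K = 2 and the simplices of K are:

  0-simplices (6): [1], [2], [3], [4], [5], [6]
  1-simplices (12): [1,2], [1,3], [1,4], [1,5], [1,6], [2,3], [2,4], [2,5], [3,4], [3,6], [4,5], [4,6]
  2-simplices (6): [1,2,3], [1,2,5], [1,4,5], [1,4,6], [2,3,4], [3,4,6]

Hence C_0 ≅ Z^6, C_1 ≅ Z^12, C_2 ≅ Z^6.

∂_1: C_1 → C_0 sends each edge [p,q] (with p < q) to q − p. For instance
  ∂[1,5] = [5] − [1].
This gives a 6×12 integer matrix of rank 5; reducing to Smith normal form yields diagonal entries (1,1,1,1,1).

Boundary ∂_2: C_2 → C_1 maps a triangle to the signed sum of its edges. For instance
  ∂[2,3,4] = [3,4] − [2,4] + [2,3],
  ∂[3,4,6] = [4,6] − [3,6] + [3,4].
This gives a 12×6 integer matrix of rank 6; reducing to Smith normal form yields diagonal entries (1,1,1,1,1,1).

From H_k ≅ ker(∂_k) / im(∂_{k+1}) we obtain:

  H_0: rank C_0 − rank ∂_1 = 6 − 5 = 1, and the invariant factors of ∂_1 are all 1, so H_0 = Z.

(K is a triangulation of the cylinder S^1 x I.)

H_0 ≅ Z.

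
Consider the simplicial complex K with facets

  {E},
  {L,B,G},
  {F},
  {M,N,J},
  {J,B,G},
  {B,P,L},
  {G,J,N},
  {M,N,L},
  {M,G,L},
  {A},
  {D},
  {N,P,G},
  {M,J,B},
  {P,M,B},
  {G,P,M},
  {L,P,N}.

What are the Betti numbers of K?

b_0 = 5, b_1 = 0, b_2 = 0.

Fix the vertex order A < B < D < E < F < G < J < L < M < N < P and write every simplex with vertices in increasing order. Then dim K = 2 and the simplices of K are:

  0-simplices (11): A, B, D, E, F, G, J, L, M, N, P
  1-simplices (18): BG, BJ, BL, BM, BP, GJ, GL, GM, GN, GP, JM, JN, LM, LN, LP, MN, MP, NP
  2-simplices (12): BGJ, BGL, BJM, BLP, BMP, GJN, GLM, GMP, GNP, JMN, LMN, LNP

giving chain groups C_0 ≅ Z^11, C_1 ≅ Z^18, C_2 ≅ Z^12.

The boundary map ∂_1: C_1 → C_0 sends each edge [p,q] (with p < q) to q − p. For instance
  ∂LM = M − L.
As a 11×18 matrix over Z this has rank 6, with invariant factors (1,1,1,1,1,1).

Boundary ∂_2: C_2 → C_1 acts by ∂[p,q,r] = [q,r] − [p,r] + [p,q]. For instance
  ∂LNP = NP − LP + LN,
  ∂GJN = JN − GN + GJ.
This gives a 18×12 integer matrix of rank 12; reducing to Smith normal form yields diagonal entries (1,1,1,1,1,1,1,1,1,1,1,2).

Now H_k = ker ∂_k / im ∂_{k+1}, so:

  H_0: rank C_0 − rank ∂_1 = 11 − 6 = 5, and the invariant factors of ∂_1 are all 1, so H_0 = Z^5.
  H_1: rank ker ∂_1 − rank ∂_2 = (18 − 6) − 12 = 0, and ∂_2 has invariant factor 2 > 1, so H_1 = Z/2.
  H_2: rank ker ∂_2 − rank ∂_3 = (12 − 12) − 0 = 0, and there is no ∂_3, so H_2 = 0.

As a check, the Euler characteristic is 11 − 18 + 12 = 5, which agrees with 5 − 0 + 0 = 5.

Hence the Betti numbers are b_0 = 5, b_1 = 0, b_2 = 0.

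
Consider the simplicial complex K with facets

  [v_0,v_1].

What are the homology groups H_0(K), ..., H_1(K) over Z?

H_0 = Z,  H_1 = 0.

K has 2 vertices, 1 edge.
rank ∂_0 = 0, rank ∂_1 = 1 ⇒ b_0 = 2 − 0 − 1 = 1; all invariant factors of ∂_1 are 1 so no torsion. So H_0 ≅ Z.
rank ∂_1 = 1, rank ∂_2 = 0 ⇒ b_1 = 1 − 1 − 0 = 0. So H_1 ≅ 0.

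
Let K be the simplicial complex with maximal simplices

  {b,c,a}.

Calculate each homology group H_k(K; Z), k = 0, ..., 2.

We work with the vertex ordering a < b < c. The simplices of K, each written with vertices in increasing order, are:

  0-simplices (3): a, b, c
  1-simplices (3): ab, ac, bc
  2-simplices (1): abc

giving chain groups C_0 ≅ Z^3, C_1 ≅ Z^3, C_2 ≅ Z^1.

The boundary map ∂_1: C_1 → C_0 is given by ∂[p,q] = [q] − [p].
This gives a 3×3 integer matrix of rank 2; reducing to Smith normal form yields diagonal entries (1,1).

The boundary map ∂_2: C_2 → C_1 maps a triangle to the signed sum of its edges. For instance
  ∂abc = bc − ac + ab.
As a 3×1 matrix over Z this has rank 1, with invariant factors (1).

Reading off H_k = ker ∂_k / im ∂_{k+1}:

  H_0: rank C_0 − rank ∂_1 = 3 − 2 = 1, and the invariant factors of ∂_1 are all 1, so H_0 ≅ Z.
  H_1: rank ker ∂_1 − rank ∂_2 = (3 − 2) − 1 = 0, and the invariant factors of ∂_2 are all 1, so H_1 ≅ 0.
  H_2: rank ker ∂_2 − rank ∂_3 = (1 − 1) − 0 = 0, and there is no ∂_3, so H_2 ≅ 0.

H_0 = Z,  H_1 = 0,  H_2 = 0.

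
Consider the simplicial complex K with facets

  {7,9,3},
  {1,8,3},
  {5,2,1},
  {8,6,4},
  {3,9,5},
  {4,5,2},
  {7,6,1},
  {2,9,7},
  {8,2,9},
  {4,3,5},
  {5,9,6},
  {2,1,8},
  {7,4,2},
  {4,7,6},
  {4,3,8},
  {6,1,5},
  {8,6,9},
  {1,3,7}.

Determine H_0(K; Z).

H_0 = Z.

Order the vertices as 1 < 2 < 3 < 4 < 5 < 6 < 7 < 8 < 9. Listing each simplex with vertices in this order, K has dimension 2 with simplices:

  0-simplices (9): [1], [2], [3], [4], [5], [6], [7], [8], [9]
  1-simplices (27): (27 of them)
  2-simplices (18): [1,2,5], [1,2,8], [1,3,7], [1,3,8], [1,5,6], [1,6,7], [2,4,5], [2,4,7], [2,7,9], [2,8,9], [3,4,5], [3,4,8], [3,5,9], [3,7,9], [4,6,7], [4,6,8], [5,6,9], [6,8,9]

giving chain groups C_0 ≅ Z^9, C_1 ≅ Z^27, C_2 ≅ Z^18.

The boundary map ∂_1: C_1 → C_0 sends each edge [p,q] (with p < q) to q − p. For instance
  ∂[6,8] = [8] − [6].
This gives a 9×27 integer matrix of rank 8; reducing to Smith normal form yields diagonal entries (1,1,1,1,1,1,1,1).

∂_2: C_2 → C_1 maps a triangle to the signed sum of its edges. For instance
  ∂[2,4,7] = [4,7] − [2,7] + [2,4],
  ∂[5,6,9] = [6,9] − [5,9] + [5,6].
This gives a 27×18 integer matrix of rank 17; reducing to Smith normal form yields diagonal entries (1,1,1,1,1,1,1,1,1,1,1,1,1,1,1,1,1).

Reading off H_k = ker ∂_k / im ∂_{k+1}:

  H_0: rank C_0 − rank ∂_1 = 9 − 8 = 1, and the invariant factors of ∂_1 are all 1, so H_0 = Z.

(K is a triangulation of the torus T^2.)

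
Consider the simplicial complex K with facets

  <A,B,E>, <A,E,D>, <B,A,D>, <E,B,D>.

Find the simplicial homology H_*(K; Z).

H_0 = Z,  H_1 = 0,  H_2 = Z.

Fix the vertex order A < B < D < E and write every simplex with vertices in increasing order. Then dim K = 2 and the simplices of K are:

  0-simplices (4): A, B, D, E
  1-simplices (6): AB, AD, AE, BD, BE, DE
  2-simplices (4): ABD, ABE, ADE, BDE

Hence C_0 ≅ Z^4, C_1 ≅ Z^6, C_2 ≅ Z^4.

Boundary ∂_1: C_1 → C_0 is given by ∂[p,q] = [q] − [p].
This gives a 4×6 integer matrix of rank 3; reducing to Smith normal form yields diagonal entries (1,1,1).

∂_2: C_2 → C_1 maps a triangle to the signed sum of its edges. For instance
  ∂ABD = BD − AD + AB,
  ∂BDE = DE − BE + BD.
The resulting 6×4 matrix has rank 3, and its Smith normal form has invariant factors (1,1,1).

Computing H_k = (kernel of ∂_k) / (image of ∂_{k+1}):

  H_0: rank C_0 − rank ∂_1 = 4 − 3 = 1, and the invariant factors of ∂_1 are all 1, so H_0 ≅ Z.
  H_1: rank ker ∂_1 − rank ∂_2 = (6 − 3) − 3 = 0, and the invariant factors of ∂_2 are all 1, so H_1 ≅ 0.
  H_2: rank ker ∂_2 − rank ∂_3 = (4 − 3) − 0 = 1, and there is no ∂_3, so H_2 ≅ Z.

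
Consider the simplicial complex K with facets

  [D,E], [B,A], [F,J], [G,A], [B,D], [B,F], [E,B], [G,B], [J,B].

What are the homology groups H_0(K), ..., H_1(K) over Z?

We work with the vertex ordering A < B < D < E < F < G < J. The simplices of K, each written with vertices in increasing order, are:

  0-simplices (7): A, B, D, E, F, G, J
  1-simplices (9): AB, AG, BD, BE, BF, BG, BJ, DE, FJ

giving chain groups C_0 ≅ Z^7, C_1 ≅ Z^9.

The boundary map ∂_1: C_1 → C_0 maps an edge to its endpoints' difference, ∂[p,q] = q − p. For instance
  ∂AG = G − A.
The resulting 7×9 matrix has rank 6, and its Smith normal form has invariant factors (1,1,1,1,1,1).

From H_k ≅ ker(∂_k) / im(∂_{k+1}) we obtain:

  H_0: rank C_0 − rank ∂_1 = 7 − 6 = 1, and the invariant factors of ∂_1 are all 1, so H_0 ≅ Z.
  H_1: rank ker ∂_1 − rank ∂_2 = (9 − 6) − 0 = 3, and there is no ∂_2, so H_1 ≅ Z^3.

H_0 = Z,  H_1 = Z^3.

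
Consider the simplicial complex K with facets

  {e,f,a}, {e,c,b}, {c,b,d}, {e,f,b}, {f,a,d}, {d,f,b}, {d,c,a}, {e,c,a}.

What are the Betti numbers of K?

b_0 = 1, b_1 = 0, b_2 = 1.

K has 6 vertices, 12 edges, 8 triangles.
rank ∂_0 = 0, rank ∂_1 = 5 ⇒ b_0 = 6 − 0 − 5 = 1; all invariant factors of ∂_1 are 1 so no torsion. So H_0 ≅ Z.
rank ∂_1 = 5, rank ∂_2 = 7 ⇒ b_1 = 12 − 5 − 7 = 0; all invariant factors of ∂_2 are 1 so no torsion. So H_1 ≅ 0.
rank ∂_2 = 7, rank ∂_3 = 0 ⇒ b_2 = 8 − 7 − 0 = 1. So H_2 ≅ Z.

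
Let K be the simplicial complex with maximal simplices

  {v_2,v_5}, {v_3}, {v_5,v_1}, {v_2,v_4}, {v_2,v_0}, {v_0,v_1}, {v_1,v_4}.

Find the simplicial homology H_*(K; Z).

Fix the vertex order v_0 < v_1 < v_2 < v_3 < v_4 < v_5 and write every simplex with vertices in increasing order. Then dim K = 1 and the simplices of K are:

  0-simplices (6): [v_0], [v_1], [v_2], [v_3], [v_4], [v_5]
  1-simplices (6): [v_0,v_1], [v_0,v_2], [v_1,v_4], [v_1,v_5], [v_2,v_4], [v_2,v_5]

so the chain groups are C_0 ≅ Z^6, C_1 ≅ Z^6.

∂_1: C_1 → C_0 is given by ∂[p,q] = [q] − [p]. For instance
  ∂[v_0,v_1] = [v_1] − [v_0].
As a 6×6 matrix over Z this has rank 4, with invariant factors (1,1,1,1).

Reading off H_k = ker ∂_k / im ∂_{k+1}:

  H_0: rank C_0 − rank ∂_1 = 6 − 4 = 2, and the invariant factors of ∂_1 are all 1, so H_0 = Z^2.
  H_1: rank ker ∂_1 − rank ∂_2 = (6 − 4) − 0 = 2, and there is no ∂_2, so H_1 = Z^2.

As a check, the Euler characteristic is 6 − 6 = 0, which agrees with 2 − 2 = 0.

H_0 = Z^2,  H_1 = Z^2.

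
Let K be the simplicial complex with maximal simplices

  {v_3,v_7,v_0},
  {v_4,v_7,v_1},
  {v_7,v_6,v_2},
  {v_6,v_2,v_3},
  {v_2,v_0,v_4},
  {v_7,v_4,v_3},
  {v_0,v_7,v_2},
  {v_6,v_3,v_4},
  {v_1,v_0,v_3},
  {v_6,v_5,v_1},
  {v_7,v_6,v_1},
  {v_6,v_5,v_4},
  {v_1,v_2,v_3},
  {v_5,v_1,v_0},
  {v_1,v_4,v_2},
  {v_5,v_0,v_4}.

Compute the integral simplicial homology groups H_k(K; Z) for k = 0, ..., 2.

Order the vertices as v_0 < v_1 < v_2 < v_3 < v_4 < v_5 < v_6 < v_7. Listing each simplex with vertices in this order, K has dimension 2 with simplices:

  0-simplices (8): [v_0], [v_1], [v_2], [v_3], [v_4], [v_5], [v_6], [v_7]
  1-simplices (24): (24 of them)
  2-simplices (16): (16 of them)

so the chain groups are C_0 ≅ Z^8, C_1 ≅ Z^24, C_2 ≅ Z^16.

∂_1: C_1 → C_0 sends each edge [p,q] (with p < q) to q − p.
As a 8×24 matrix over Z this has rank 7, with invariant factors (1,1,1,1,1,1,1).

The boundary map ∂_2: C_2 → C_1 maps a triangle to the signed sum of its edges. For instance
  ∂[v_1,v_2,v_4] = [v_2,v_4] − [v_1,v_4] + [v_1,v_2],
  ∂[v_3,v_4,v_6] = [v_4,v_6] − [v_3,v_6] + [v_3,v_4].
As a 24×16 matrix over Z this has rank 15, with invariant factors (1,1,1,1,1,1,1,1,1,1,1,1,1,1,1).

Reading off H_k = ker ∂_k / im ∂_{k+1}:

  H_0: rank C_0 − rank ∂_1 = 8 − 7 = 1, and the invariant factors of ∂_1 are all 1, so H_0 ≅ Z.
  H_1: rank ker ∂_1 − rank ∂_2 = (24 − 7) − 15 = 2, and the invariant factors of ∂_2 are all 1, so H_1 ≅ Z^2.
  H_2: rank ker ∂_2 − rank ∂_3 = (16 − 15) − 0 = 1, and there is no ∂_3, so H_2 ≅ Z.

(K is a triangulation of the torus T^2.)

H_0 ≅ Z,  H_1 ≅ Z^2,  H_2 ≅ Z.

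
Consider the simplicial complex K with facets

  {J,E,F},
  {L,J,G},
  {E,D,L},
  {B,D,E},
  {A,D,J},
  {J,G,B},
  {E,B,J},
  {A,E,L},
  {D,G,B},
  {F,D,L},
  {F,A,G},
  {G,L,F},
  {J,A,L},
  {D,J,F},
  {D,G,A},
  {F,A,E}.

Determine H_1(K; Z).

H_1 ≅ Z^2.

Order the vertices as A < B < D < E < F < G < J < L. Listing each simplex with vertices in this order, K has dimension 2 with simplices:

  0-simplices (8): A, B, D, E, F, G, J, L
  1-simplices (24): AD, AE, AF, AG, AJ, AL, BD, BE, BG, BJ, DE, DF, DG, DJ, DL, EF, EJ, EL, FG, FJ, FL, GJ, GL, JL
  2-simplices (16): ADG, ADJ, AEF, AEL, AFG, AJL, BDE, BDG, BEJ, BGJ, DEL, DFJ, DFL, EFJ, FGL, GJL

so the chain groups are C_0 ≅ Z^8, C_1 ≅ Z^24, C_2 ≅ Z^16.

∂_1: C_1 → C_0 sends each edge [p,q] (with p < q) to q − p. For instance
  ∂FL = L − F.
The resulting 8×24 matrix has rank 7, and its Smith normal form has invariant factors (1,1,1,1,1,1,1).

∂_2: C_2 → C_1 maps a triangle to the signed sum of its edges. For instance
  ∂DFJ = FJ − DJ + DF,
  ∂BGJ = GJ − BJ + BG.
As a 24×16 matrix over Z this has rank 15, with invariant factors (1,1,1,1,1,1,1,1,1,1,1,1,1,1,1).

Computing H_k = (kernel of ∂_k) / (image of ∂_{k+1}):

  H_1: rank ker ∂_1 − rank ∂_2 = (24 − 7) − 15 = 2, and the invariant factors of ∂_2 are all 1, so H_1 ≅ Z^2.

(K is a triangulation of the torus T^2.)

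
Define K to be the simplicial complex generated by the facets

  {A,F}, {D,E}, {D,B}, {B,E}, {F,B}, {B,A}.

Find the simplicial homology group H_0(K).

Order the vertices as A < B < D < E < F. Listing each simplex with vertices in this order, K has dimension 1 with simplices:

  0-simplices (5): A, B, D, E, F
  1-simplices (6): AB, AF, BD, BE, BF, DE

so the chain groups are C_0 ≅ Z^5, C_1 ≅ Z^6.

Boundary ∂_1: C_1 → C_0 is given by ∂[p,q] = [q] − [p]. For instance
  ∂DE = E − D.
As a 5×6 matrix over Z this has rank 4, with invariant factors (1,1,1,1).

Computing H_k = (kernel of ∂_k) / (image of ∂_{k+1}):

  H_0: rank C_0 − rank ∂_1 = 5 − 4 = 1, and the invariant factors of ∂_1 are all 1, so H_0 ≅ Z.

H_0 = Z.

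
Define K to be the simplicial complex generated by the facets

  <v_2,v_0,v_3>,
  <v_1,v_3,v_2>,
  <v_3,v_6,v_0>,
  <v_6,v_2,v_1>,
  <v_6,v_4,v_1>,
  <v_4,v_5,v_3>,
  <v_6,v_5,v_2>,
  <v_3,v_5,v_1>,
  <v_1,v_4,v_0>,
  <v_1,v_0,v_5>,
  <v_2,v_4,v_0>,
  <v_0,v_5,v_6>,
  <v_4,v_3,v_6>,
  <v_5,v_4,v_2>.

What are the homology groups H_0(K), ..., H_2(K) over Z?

Order the vertices as v_0 < v_1 < v_2 < v_3 < v_4 < v_5 < v_6. Listing each simplex with vertices in this order, K has dimension 2 with simplices:

  0-simplices (7): [v_0], [v_1], [v_2], [v_3], [v_4], [v_5], [v_6]
  1-simplices (21): (21 of them)
  2-simplices (14): (14 of them)

giving chain groups C_0 ≅ Z^7, C_1 ≅ Z^21, C_2 ≅ Z^14.

The boundary map ∂_1: C_1 → C_0 sends each edge [p,q] (with p < q) to q − p. For instance
  ∂[v_1,v_5] = [v_5] − [v_1].
The 7×21 boundary matrix has rank 6 and Smith normal form diag(1,1,1,1,1,1).

Boundary ∂_2: C_2 → C_1 maps a triangle to the signed sum of its edges. For instance
  ∂[v_0,v_1,v_4] = [v_1,v_4] − [v_0,v_4] + [v_0,v_1],
  ∂[v_1,v_3,v_5] = [v_3,v_5] − [v_1,v_5] + [v_1,v_3].
The resulting 21×14 matrix has rank 13, and its Smith normal form has invariant factors (1,1,1,1,1,1,1,1,1,1,1,1,1).

Now H_k = ker ∂_k / im ∂_{k+1}, so:

  H_0: rank C_0 − rank ∂_1 = 7 − 6 = 1, and the invariant factors of ∂_1 are all 1, so H_0 = Z.
  H_1: rank ker ∂_1 − rank ∂_2 = (21 − 6) − 13 = 2, and the invariant factors of ∂_2 are all 1, so H_1 = Z^2.
  H_2: rank ker ∂_2 − rank ∂_3 = (14 − 13) − 0 = 1, and there is no ∂_3, so H_2 = Z.

(K is a triangulation of the torus T^2.)

H_0 ≅ Z,  H_1 ≅ Z^2,  H_2 ≅ Z.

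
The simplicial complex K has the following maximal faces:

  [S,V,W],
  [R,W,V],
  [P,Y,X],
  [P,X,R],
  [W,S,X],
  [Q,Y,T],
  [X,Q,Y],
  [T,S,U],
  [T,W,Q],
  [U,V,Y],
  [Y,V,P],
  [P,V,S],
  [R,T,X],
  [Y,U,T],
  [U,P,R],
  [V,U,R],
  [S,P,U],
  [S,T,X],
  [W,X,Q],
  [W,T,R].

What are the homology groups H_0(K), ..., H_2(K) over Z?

Order the vertices as P < Q < R < S < T < U < V < W < X < Y. Listing each simplex with vertices in this order, K has dimension 2 with simplices:

  0-simplices (10): P, Q, R, S, T, U, V, W, X, Y
  1-simplices (30): PR, PS, PU, PV, PX, PY, QT, QW, QX, QY, RT, RU, RV, RW, RX, ST, SU, SV, SW, SX, TU, TW, TX, TY, UV, UY, VW, VY, WX, XY
  2-simplices (20): PRU, PRX, PSU, PSV, PVY, PXY, QTW, QTY, QWX, QXY, RTW, RTX, RUV, RVW, STU, STX, SVW, SWX, TUY, UVY

Hence C_0 ≅ Z^10, C_1 ≅ Z^30, C_2 ≅ Z^20.

Boundary ∂_1: C_1 → C_0 maps an edge to its endpoints' difference, ∂[p,q] = q − p. For instance
  ∂RU = U − R.
This gives a 10×30 integer matrix of rank 9; reducing to Smith normal form yields diagonal entries (1,1,1,1,1,1,1,1,1).

Boundary ∂_2: C_2 → C_1 sends each 2-simplex [p,q,r] to [q,r] − [p,r] + [p,q]. For instance
  ∂PRX = RX − PX + PR,
  ∂STU = TU − SU + ST.
As a 30×20 matrix over Z this has rank 20, with invariant factors (1,1,1,1,1,1,1,1,1,1,1,1,1,1,1,1,1,1,1,2).

Now H_k = ker ∂_k / im ∂_{k+1}, so:

  H_0: rank C_0 − rank ∂_1 = 10 − 9 = 1, and the invariant factors of ∂_1 are all 1, so H_0 = Z.
  H_1: rank ker ∂_1 − rank ∂_2 = (30 − 9) − 20 = 1, and ∂_2 has invariant factor 2 > 1, so H_1 = Z ⊕ Z/2.
  H_2: rank ker ∂_2 − rank ∂_3 = (20 − 20) − 0 = 0, and there is no ∂_3, so H_2 = 0.

H_0 = Z,  H_1 = Z ⊕ Z/2,  H_2 = 0.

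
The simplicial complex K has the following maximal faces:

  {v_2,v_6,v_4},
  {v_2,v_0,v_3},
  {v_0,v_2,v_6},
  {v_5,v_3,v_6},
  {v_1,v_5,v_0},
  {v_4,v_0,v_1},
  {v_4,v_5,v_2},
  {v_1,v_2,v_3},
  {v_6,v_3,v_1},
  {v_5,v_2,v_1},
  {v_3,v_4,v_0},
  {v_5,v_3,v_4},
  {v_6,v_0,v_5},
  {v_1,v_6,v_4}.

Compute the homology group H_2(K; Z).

H_2 = Z.

Order the vertices as v_0 < v_1 < v_2 < v_3 < v_4 < v_5 < v_6. Listing each simplex with vertices in this order, K has dimension 2 with simplices:

  0-simplices (7): [v_0], [v_1], [v_2], [v_3], [v_4], [v_5], [v_6]
  1-simplices (21): (21 of them)
  2-simplices (14): (14 of them)

giving chain groups C_0 ≅ Z^7, C_1 ≅ Z^21, C_2 ≅ Z^14.

The boundary map ∂_1: C_1 → C_0 is given by ∂[p,q] = [q] − [p]. For instance
  ∂[v_0,v_3] = [v_3] − [v_0].
The resulting 7×21 matrix has rank 6, and its Smith normal form has invariant factors (1,1,1,1,1,1).

The boundary map ∂_2: C_2 → C_1 sends each 2-simplex [p,q,r] to [q,r] − [p,r] + [p,q]. For instance
  ∂[v_0,v_1,v_4] = [v_1,v_4] − [v_0,v_4] + [v_0,v_1],
  ∂[v_0,v_2,v_6] = [v_2,v_6] − [v_0,v_6] + [v_0,v_2].
The resulting 21×14 matrix has rank 13, and its Smith normal form has invariant factors (1,1,1,1,1,1,1,1,1,1,1,1,1).

Computing H_k = (kernel of ∂_k) / (image of ∂_{k+1}):

  H_2: rank ker ∂_2 − rank ∂_3 = (14 − 13) − 0 = 1, and there is no ∂_3, so H_2 ≅ Z.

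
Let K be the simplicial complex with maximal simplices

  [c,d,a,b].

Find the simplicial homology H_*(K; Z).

H_0 = Z,  H_1 = 0,  H_2 = 0,  H_3 = 0.

Fix the vertex order a < b < c < d and write every simplex with vertices in increasing order. Then dim K = 3 and the simplices of K are:

  0-simplices (4): a, b, c, d
  1-simplices (6): ab, ac, ad, bc, bd, cd
  2-simplices (4): abc, abd, acd, bcd
  3-simplices (1): abcd

so the chain groups are C_0 ≅ Z^4, C_1 ≅ Z^6, C_2 ≅ Z^4, C_3 ≅ Z^1.

Boundary ∂_1: C_1 → C_0 maps an edge to its endpoints' difference, ∂[p,q] = q − p.
The resulting 4×6 matrix has rank 3, and its Smith normal form has invariant factors (1,1,1).

∂_2: C_2 → C_1 maps a triangle to the signed sum of its edges. For instance
  ∂abd = bd − ad + ab,
  ∂bcd = cd − bd + bc.
As a 6×4 matrix over Z this has rank 3, with invariant factors (1,1,1).

Boundary ∂_3: C_3 → C_2 sends each 3-simplex σ to the alternating sum Σ_i (−1)^i (σ with its i-th vertex removed). For instance
  ∂abcd = bcd − acd + abd − abc.
The resulting 4×1 matrix has rank 1, and its Smith normal form has invariant factors (1).

Computing H_k = (kernel of ∂_k) / (image of ∂_{k+1}):

  H_0: rank C_0 − rank ∂_1 = 4 − 3 = 1, and the invariant factors of ∂_1 are all 1, so H_0 = Z.
  H_1: rank ker ∂_1 − rank ∂_2 = (6 − 3) − 3 = 0, and the invariant factors of ∂_2 are all 1, so H_1 = 0.
  H_2: rank ker ∂_2 − rank ∂_3 = (4 − 3) − 1 = 0, and the invariant factors of ∂_3 are all 1, so H_2 = 0.
  H_3: rank ker ∂_3 − rank ∂_4 = (1 − 1) − 0 = 0, and there is no ∂_4, so H_3 = 0.

As a check, the Euler characteristic is 4 − 6 + 4 − 1 = 1, which agrees with 1 − 0 + 0 − 0 = 1.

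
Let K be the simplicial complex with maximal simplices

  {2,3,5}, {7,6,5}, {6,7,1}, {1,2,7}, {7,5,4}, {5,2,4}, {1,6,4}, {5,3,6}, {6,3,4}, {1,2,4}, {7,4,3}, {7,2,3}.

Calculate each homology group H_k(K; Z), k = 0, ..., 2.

H_0 ≅ Z,  H_1 ≅ Z_2,  H_2 = 0.

Order the vertices as 1 < 2 < 3 < 4 < 5 < 6 < 7. Listing each simplex with vertices in this order, K has dimension 2 with simplices:

  0-simplices (7): [1], [2], [3], [4], [5], [6], [7]
  1-simplices (18): [1,2], [1,4], [1,6], [1,7], [2,3], [2,4], [2,5], [2,7], [3,4], [3,5], [3,6], [3,7], [4,5], [4,6], [4,7], [5,6], [5,7], [6,7]
  2-simplices (12): [1,2,4], [1,2,7], [1,4,6], [1,6,7], [2,3,5], [2,3,7], [2,4,5], [3,4,6], [3,4,7], [3,5,6], [4,5,7], [5,6,7]

giving chain groups C_0 ≅ Z^7, C_1 ≅ Z^18, C_2 ≅ Z^12.

The boundary map ∂_1: C_1 → C_0 sends each edge [p,q] (with p < q) to q − p. For instance
  ∂[1,6] = [6] − [1].
The resulting 7×18 matrix has rank 6, and its Smith normal form has invariant factors (1,1,1,1,1,1).

∂_2: C_2 → C_1 sends each 2-simplex [p,q,r] to [q,r] − [p,r] + [p,q]. For instance
  ∂[2,3,5] = [3,5] − [2,5] + [2,3],
  ∂[1,6,7] = [6,7] − [1,7] + [1,6].
This gives a 18×12 integer matrix of rank 12; reducing to Smith normal form yields diagonal entries (1,1,1,1,1,1,1,1,1,1,1,2).

Reading off H_k = ker ∂_k / im ∂_{k+1}:

  H_0: rank C_0 − rank ∂_1 = 7 − 6 = 1, and the invariant factors of ∂_1 are all 1, so H_0 = Z.
  H_1: rank ker ∂_1 − rank ∂_2 = (18 − 6) − 12 = 0, and ∂_2 has invariant factor 2 > 1, so H_1 = Z_2.
  H_2: rank ker ∂_2 − rank ∂_3 = (12 − 12) − 0 = 0, and there is no ∂_3, so H_2 = 0.

(K is a triangulation of the real projective plane RP^2.)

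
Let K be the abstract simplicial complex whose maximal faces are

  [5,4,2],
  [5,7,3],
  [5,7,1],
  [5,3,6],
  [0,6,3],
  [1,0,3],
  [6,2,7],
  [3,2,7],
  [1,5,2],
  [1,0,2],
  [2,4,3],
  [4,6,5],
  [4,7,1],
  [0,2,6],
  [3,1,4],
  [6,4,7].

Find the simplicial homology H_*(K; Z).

Take the total order 0 < 1 < 2 < 3 < 4 < 5 < 6 < 7 on the vertex set. Then K (dimension 2) consists of the simplices:

  0-simplices (8): [0], [1], [2], [3], [4], [5], [6], [7]
  1-simplices (24): (24 of them)
  2-simplices (16): [0,1,2], [0,1,3], [0,2,6], [0,3,6], [1,2,5], [1,3,4], [1,4,7], [1,5,7], [2,3,4], [2,3,7], [2,4,5], [2,6,7], [3,5,6], [3,5,7], [4,5,6], [4,6,7]

giving chain groups C_0 ≅ Z^8, C_1 ≅ Z^24, C_2 ≅ Z^16.

Boundary ∂_1: C_1 → C_0 is given by ∂[p,q] = [q] − [p].
The resulting 8×24 matrix has rank 7, and its Smith normal form has invariant factors (1,1,1,1,1,1,1).

The boundary map ∂_2: C_2 → C_1 maps a triangle to the signed sum of its edges. For instance
  ∂[2,3,7] = [3,7] − [2,7] + [2,3],
  ∂[1,4,7] = [4,7] − [1,7] + [1,4].
This gives a 24×16 integer matrix of rank 15; reducing to Smith normal form yields diagonal entries (1,1,1,1,1,1,1,1,1,1,1,1,1,1,1).

Reading off H_k = ker ∂_k / im ∂_{k+1}:

  H_0: rank C_0 − rank ∂_1 = 8 − 7 = 1, and the invariant factors of ∂_1 are all 1, so H_0 ≅ Z.
  H_1: rank ker ∂_1 − rank ∂_2 = (24 − 7) − 15 = 2, and the invariant factors of ∂_2 are all 1, so H_1 ≅ Z^2.
  H_2: rank ker ∂_2 − rank ∂_3 = (16 − 15) − 0 = 1, and there is no ∂_3, so H_2 ≅ Z.

H_0 ≅ Z,  H_1 ≅ Z^2,  H_2 ≅ Z.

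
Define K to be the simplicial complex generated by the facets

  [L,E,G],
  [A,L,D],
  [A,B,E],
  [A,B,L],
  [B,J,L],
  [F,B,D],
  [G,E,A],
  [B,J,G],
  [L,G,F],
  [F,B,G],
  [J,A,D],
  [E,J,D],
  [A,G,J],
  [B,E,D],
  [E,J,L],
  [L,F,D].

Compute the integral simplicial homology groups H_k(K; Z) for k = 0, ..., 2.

H_0 ≅ Z,  H_1 ≅ Z^2,  H_2 ≅ Z.

Take the total order A < B < D < E < F < G < J < L on the vertex set. Then K (dimension 2) consists of the simplices:

  0-simplices (8): A, B, D, E, F, G, J, L
  1-simplices (24): AB, AD, AE, AG, AJ, AL, BD, BE, BF, BG, BJ, BL, DE, DF, DJ, DL, EG, EJ, EL, FG, FL, GJ, GL, JL
  2-simplices (16): ABE, ABL, ADJ, ADL, AEG, AGJ, BDE, BDF, BFG, BGJ, BJL, DEJ, DFL, EGL, EJL, FGL

giving chain groups C_0 ≅ Z^8, C_1 ≅ Z^24, C_2 ≅ Z^16.

∂_1: C_1 → C_0 is given by ∂[p,q] = [q] − [p].
The 8×24 boundary matrix has rank 7 and Smith normal form diag(1,1,1,1,1,1,1).

∂_2: C_2 → C_1 maps a triangle to the signed sum of its edges. For instance
  ∂ADJ = DJ − AJ + AD,
  ∂EGL = GL − EL + EG.
The 24×16 boundary matrix has rank 15 and Smith normal form diag(1,1,1,1,1,1,1,1,1,1,1,1,1,1,1).

Now H_k = ker ∂_k / im ∂_{k+1}, so:

  H_0: rank C_0 − rank ∂_1 = 8 − 7 = 1, and the invariant factors of ∂_1 are all 1, so H_0 ≅ Z.
  H_1: rank ker ∂_1 − rank ∂_2 = (24 − 7) − 15 = 2, and the invariant factors of ∂_2 are all 1, so H_1 ≅ Z^2.
  H_2: rank ker ∂_2 − rank ∂_3 = (16 − 15) − 0 = 1, and there is no ∂_3, so H_2 ≅ Z.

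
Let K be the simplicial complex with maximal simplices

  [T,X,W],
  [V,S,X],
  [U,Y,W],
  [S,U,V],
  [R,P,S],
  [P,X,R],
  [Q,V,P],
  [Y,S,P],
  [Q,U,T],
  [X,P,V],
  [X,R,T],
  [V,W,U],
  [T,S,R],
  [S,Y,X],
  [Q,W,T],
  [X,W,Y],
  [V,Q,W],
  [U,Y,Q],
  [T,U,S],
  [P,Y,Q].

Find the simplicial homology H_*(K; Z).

Take the total order P < Q < R < S < T < U < V < W < X < Y on the vertex set. Then K (dimension 2) consists of the simplices:

  0-simplices (10): P, Q, R, S, T, U, V, W, X, Y
  1-simplices (30): PQ, PR, PS, PV, PX, PY, QT, QU, QV, QW, QY, RS, RT, RX, ST, SU, SV, SX, SY, TU, TW, TX, UV, UW, UY, VW, VX, WX, WY, XY
  2-simplices (20): PQV, PQY, PRS, PRX, PSY, PVX, QTU, QTW, QUY, QVW, RST, RTX, STU, SUV, SVX, SXY, TWX, UVW, UWY, WXY

Hence C_0 ≅ Z^10, C_1 ≅ Z^30, C_2 ≅ Z^20.

Boundary ∂_1: C_1 → C_0 is given by ∂[p,q] = [q] − [p]. For instance
  ∂TW = W − T.
This gives a 10×30 integer matrix of rank 9; reducing to Smith normal form yields diagonal entries (1,1,1,1,1,1,1,1,1).

∂_2: C_2 → C_1 sends each 2-simplex [p,q,r] to [q,r] − [p,r] + [p,q]. For instance
  ∂QTW = TW − QW + QT,
  ∂WXY = XY − WY + WX.
As a 30×20 matrix over Z this has rank 20, with invariant factors (1,1,1,1,1,1,1,1,1,1,1,1,1,1,1,1,1,1,1,2).

Now H_k = ker ∂_k / im ∂_{k+1}, so:

  H_0: rank C_0 − rank ∂_1 = 10 − 9 = 1, and the invariant factors of ∂_1 are all 1, so H_0 ≅ Z.
  H_1: rank ker ∂_1 − rank ∂_2 = (30 − 9) − 20 = 1, and ∂_2 has invariant factor 2 > 1, so H_1 ≅ Z ⊕ Z_2.
  H_2: rank ker ∂_2 − rank ∂_3 = (20 − 20) − 0 = 0, and there is no ∂_3, so H_2 ≅ 0.

As a check, the Euler characteristic is 10 − 30 + 20 = 0, which agrees with 1 − 1 + 0 = 0.

H_0 ≅ Z,  H_1 ≅ Z ⊕ Z_2,  H_2 = 0.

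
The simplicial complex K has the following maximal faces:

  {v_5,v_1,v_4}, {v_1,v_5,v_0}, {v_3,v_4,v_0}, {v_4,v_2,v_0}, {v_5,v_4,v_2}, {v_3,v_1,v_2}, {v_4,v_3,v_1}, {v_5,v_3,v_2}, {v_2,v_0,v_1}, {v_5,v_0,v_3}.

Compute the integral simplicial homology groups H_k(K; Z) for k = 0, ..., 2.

H_0 ≅ Z,  H_1 ≅ Z/2Z,  H_2 = 0.

Take the total order v_0 < v_1 < v_2 < v_3 < v_4 < v_5 on the vertex set. Then K (dimension 2) consists of the simplices:

  0-simplices (6): [v_0], [v_1], [v_2], [v_3], [v_4], [v_5]
  1-simplices (15): (15 of them)
  2-simplices (10): [v_0,v_1,v_2], [v_0,v_1,v_5], [v_0,v_2,v_4], [v_0,v_3,v_4], [v_0,v_3,v_5], [v_1,v_2,v_3], [v_1,v_3,v_4], [v_1,v_4,v_5], [v_2,v_3,v_5], [v_2,v_4,v_5]

giving chain groups C_0 ≅ Z^6, C_1 ≅ Z^15, C_2 ≅ Z^10.

Boundary ∂_1: C_1 → C_0 is given by ∂[p,q] = [q] − [p]. For instance
  ∂[v_3,v_4] = [v_4] − [v_3].
The resulting 6×15 matrix has rank 5, and its Smith normal form has invariant factors (1,1,1,1,1).

The boundary map ∂_2: C_2 → C_1 acts by ∂[p,q,r] = [q,r] − [p,r] + [p,q]. For instance
  ∂[v_0,v_1,v_5] = [v_1,v_5] − [v_0,v_5] + [v_0,v_1],
  ∂[v_0,v_3,v_4] = [v_3,v_4] − [v_0,v_4] + [v_0,v_3].
The resulting 15×10 matrix has rank 10, and its Smith normal form has invariant factors (1,1,1,1,1,1,1,1,1,2).

Computing H_k = (kernel of ∂_k) / (image of ∂_{k+1}):

  H_0: rank C_0 − rank ∂_1 = 6 − 5 = 1, and the invariant factors of ∂_1 are all 1, so H_0 ≅ Z.
  H_1: rank ker ∂_1 − rank ∂_2 = (15 − 5) − 10 = 0, and ∂_2 has invariant factor 2 > 1, so H_1 ≅ Z/2Z.
  H_2: rank ker ∂_2 − rank ∂_3 = (10 − 10) − 0 = 0, and there is no ∂_3, so H_2 ≅ 0.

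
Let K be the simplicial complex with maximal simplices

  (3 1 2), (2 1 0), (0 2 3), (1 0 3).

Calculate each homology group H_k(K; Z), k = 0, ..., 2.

H_0 = Z,  H_1 = 0,  H_2 = Z.

Take the total order 0 < 1 < 2 < 3 on the vertex set. Then K (dimension 2) consists of the simplices:

  0-simplices (4): [0], [1], [2], [3]
  1-simplices (6): [0,1], [0,2], [0,3], [1,2], [1,3], [2,3]
  2-simplices (4): [0,1,2], [0,1,3], [0,2,3], [1,2,3]

Hence C_0 ≅ Z^4, C_1 ≅ Z^6, C_2 ≅ Z^4.

Boundary ∂_1: C_1 → C_0 sends each edge [p,q] (with p < q) to q − p. For instance
  ∂[1,2] = [2] − [1].
The 4×6 boundary matrix has rank 3 and Smith normal form diag(1,1,1).

∂_2: C_2 → C_1 maps a triangle to the signed sum of its edges. For instance
  ∂[0,1,2] = [1,2] − [0,2] + [0,1],
  ∂[0,2,3] = [2,3] − [0,3] + [0,2].
The resulting 6×4 matrix has rank 3, and its Smith normal form has invariant factors (1,1,1).

Now H_k = ker ∂_k / im ∂_{k+1}, so:

  H_0: rank C_0 − rank ∂_1 = 4 − 3 = 1, and the invariant factors of ∂_1 are all 1, so H_0 ≅ Z.
  H_1: rank ker ∂_1 − rank ∂_2 = (6 − 3) − 3 = 0, and the invariant factors of ∂_2 are all 1, so H_1 ≅ 0.
  H_2: rank ker ∂_2 − rank ∂_3 = (4 − 3) − 0 = 1, and there is no ∂_3, so H_2 ≅ Z.

As a check, the Euler characteristic is 4 − 6 + 4 = 2, which agrees with 1 − 0 + 1 = 2.
(K is a triangulation of the 2-sphere S^2.)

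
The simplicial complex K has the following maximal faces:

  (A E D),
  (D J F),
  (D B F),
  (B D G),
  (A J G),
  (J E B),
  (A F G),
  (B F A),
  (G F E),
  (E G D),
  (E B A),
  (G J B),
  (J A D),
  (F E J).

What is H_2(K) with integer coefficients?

H_2 ≅ Z.

Take the total order A < B < D < E < F < G < J on the vertex set. Then K (dimension 2) consists of the simplices:

  0-simplices (7): A, B, D, E, F, G, J
  1-simplices (21): AB, AD, AE, AF, AG, AJ, BD, BE, BF, BG, BJ, DE, DF, DG, DJ, EF, EG, EJ, FG, FJ, GJ
  2-simplices (14): ABE, ABF, ADE, ADJ, AFG, AGJ, BDF, BDG, BEJ, BGJ, DEG, DFJ, EFG, EFJ

giving chain groups C_0 ≅ Z^7, C_1 ≅ Z^21, C_2 ≅ Z^14.

∂_1: C_1 → C_0 is given by ∂[p,q] = [q] − [p]. For instance
  ∂EF = F − E.
As a 7×21 matrix over Z this has rank 6, with invariant factors (1,1,1,1,1,1).

The boundary map ∂_2: C_2 → C_1 maps a triangle to the signed sum of its edges. For instance
  ∂ADJ = DJ − AJ + AD,
  ∂EFJ = FJ − EJ + EF.
The resulting 21×14 matrix has rank 13, and its Smith normal form has invariant factors (1,1,1,1,1,1,1,1,1,1,1,1,1).

From H_k ≅ ker(∂_k) / im(∂_{k+1}) we obtain:

  H_2: rank ker ∂_2 − rank ∂_3 = (14 − 13) − 0 = 1, and there is no ∂_3, so H_2 = Z.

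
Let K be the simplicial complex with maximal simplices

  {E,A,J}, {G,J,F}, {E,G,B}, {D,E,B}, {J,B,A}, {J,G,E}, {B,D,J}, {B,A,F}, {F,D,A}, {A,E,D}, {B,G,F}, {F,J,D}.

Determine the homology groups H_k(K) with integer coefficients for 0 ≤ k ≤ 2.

H_0 ≅ Z,  H_1 ≅ Z_2,  H_2 = 0.

K has 7 vertices, 18 edges, 12 triangles.
rank ∂_0 = 0, rank ∂_1 = 6 ⇒ b_0 = 7 − 0 − 6 = 1; all invariant factors of ∂_1 are 1 so no torsion. So H_0 = Z.
rank ∂_1 = 6, rank ∂_2 = 12 ⇒ b_1 = 18 − 6 − 12 = 0; ∂_2 has invariant factor(s) [2] giving torsion. So H_1 = Z_2.
rank ∂_2 = 12, rank ∂_3 = 0 ⇒ b_2 = 12 − 12 − 0 = 0. So H_2 = 0.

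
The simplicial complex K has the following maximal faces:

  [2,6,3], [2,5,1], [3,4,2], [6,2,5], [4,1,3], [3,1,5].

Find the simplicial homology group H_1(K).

K has 6 vertices, 12 edges, 6 triangles.
rank ∂_1 = 5, rank ∂_2 = 6 ⇒ b_1 = 12 − 5 − 6 = 1; all invariant factors of ∂_2 are 1 so no torsion. So H_1 = Z.

H_1 ≅ Z.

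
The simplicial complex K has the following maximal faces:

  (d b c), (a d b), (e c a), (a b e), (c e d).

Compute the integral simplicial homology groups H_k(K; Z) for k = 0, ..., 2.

H_0 = Z,  H_1 = Z,  H_2 = 0.

Order the vertices as a < b < c < d < e. Listing each simplex with vertices in this order, K has dimension 2 with simplices:

  0-simplices (5): a, b, c, d, e
  1-simplices (10): ab, ac, ad, ae, bc, bd, be, cd, ce, de
  2-simplices (5): abd, abe, ace, bcd, cde

Hence C_0 ≅ Z^5, C_1 ≅ Z^10, C_2 ≅ Z^5.

The boundary map ∂_1: C_1 → C_0 maps an edge to its endpoints' difference, ∂[p,q] = q − p.
As a 5×10 matrix over Z this has rank 4, with invariant factors (1,1,1,1).

Boundary ∂_2: C_2 → C_1 acts by ∂[p,q,r] = [q,r] − [p,r] + [p,q]. For instance
  ∂ace = ce − ae + ac,
  ∂abd = bd − ad + ab.
The 10×5 boundary matrix has rank 5 and Smith normal form diag(1,1,1,1,1).

From H_k ≅ ker(∂_k) / im(∂_{k+1}) we obtain:

  H_0: rank C_0 − rank ∂_1 = 5 − 4 = 1, and the invariant factors of ∂_1 are all 1, so H_0 = Z.
  H_1: rank ker ∂_1 − rank ∂_2 = (10 − 4) − 5 = 1, and the invariant factors of ∂_2 are all 1, so H_1 = Z.
  H_2: rank ker ∂_2 − rank ∂_3 = (5 − 5) − 0 = 0, and there is no ∂_3, so H_2 = 0.

As a check, the Euler characteristic is 5 − 10 + 5 = 0, which agrees with 1 − 1 + 0 = 0.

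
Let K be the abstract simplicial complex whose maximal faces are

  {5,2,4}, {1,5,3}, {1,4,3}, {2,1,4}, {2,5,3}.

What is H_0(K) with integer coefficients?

H_0 ≅ Z.

Take the total order 1 < 2 < 3 < 4 < 5 on the vertex set. Then K (dimension 2) consists of the simplices:

  0-simplices (5): [1], [2], [3], [4], [5]
  1-simplices (10): [1,2], [1,3], [1,4], [1,5], [2,3], [2,4], [2,5], [3,4], [3,5], [4,5]
  2-simplices (5): [1,2,4], [1,3,4], [1,3,5], [2,3,5], [2,4,5]

Hence C_0 ≅ Z^5, C_1 ≅ Z^10, C_2 ≅ Z^5.

The boundary map ∂_1: C_1 → C_0 maps an edge to its endpoints' difference, ∂[p,q] = q − p.
As a 5×10 matrix over Z this has rank 4, with invariant factors (1,1,1,1).

∂_2: C_2 → C_1 sends each 2-simplex [p,q,r] to [q,r] − [p,r] + [p,q]. For instance
  ∂[2,3,5] = [3,5] − [2,5] + [2,3],
  ∂[1,2,4] = [2,4] − [1,4] + [1,2].
This gives a 10×5 integer matrix of rank 5; reducing to Smith normal form yields diagonal entries (1,1,1,1,1).

Computing H_k = (kernel of ∂_k) / (image of ∂_{k+1}):

  H_0: rank C_0 − rank ∂_1 = 5 − 4 = 1, and the invariant factors of ∂_1 are all 1, so H_0 ≅ Z.

(K is a triangulation of the Möbius band.)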